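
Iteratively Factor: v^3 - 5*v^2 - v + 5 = (v - 1)*(v^2 - 4*v - 5) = (v - 1)*(v + 1)*(v - 5)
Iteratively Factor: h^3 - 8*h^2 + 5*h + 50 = (h - 5)*(h^2 - 3*h - 10) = (h - 5)*(h + 2)*(h - 5)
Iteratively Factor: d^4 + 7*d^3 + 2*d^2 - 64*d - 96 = (d + 4)*(d^3 + 3*d^2 - 10*d - 24) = (d - 3)*(d + 4)*(d^2 + 6*d + 8) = (d - 3)*(d + 2)*(d + 4)*(d + 4)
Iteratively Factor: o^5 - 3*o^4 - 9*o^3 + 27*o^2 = (o - 3)*(o^4 - 9*o^2) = o*(o - 3)*(o^3 - 9*o) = o^2*(o - 3)*(o^2 - 9) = o^2*(o - 3)^2*(o + 3)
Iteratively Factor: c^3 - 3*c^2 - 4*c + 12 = (c - 3)*(c^2 - 4) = (c - 3)*(c - 2)*(c + 2)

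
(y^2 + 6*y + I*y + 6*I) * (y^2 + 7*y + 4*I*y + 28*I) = y^4 + 13*y^3 + 5*I*y^3 + 38*y^2 + 65*I*y^2 - 52*y + 210*I*y - 168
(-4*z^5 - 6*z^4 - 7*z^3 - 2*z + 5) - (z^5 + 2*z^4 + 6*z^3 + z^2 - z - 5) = -5*z^5 - 8*z^4 - 13*z^3 - z^2 - z + 10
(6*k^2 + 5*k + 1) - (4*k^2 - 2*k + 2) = 2*k^2 + 7*k - 1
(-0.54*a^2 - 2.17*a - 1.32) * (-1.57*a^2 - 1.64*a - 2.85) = 0.8478*a^4 + 4.2925*a^3 + 7.1702*a^2 + 8.3493*a + 3.762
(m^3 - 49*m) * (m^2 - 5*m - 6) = m^5 - 5*m^4 - 55*m^3 + 245*m^2 + 294*m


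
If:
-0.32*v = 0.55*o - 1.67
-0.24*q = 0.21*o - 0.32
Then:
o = 3.03636363636364 - 0.581818181818182*v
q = 0.509090909090909*v - 1.32348484848485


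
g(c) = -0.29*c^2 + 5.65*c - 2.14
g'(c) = 5.65 - 0.58*c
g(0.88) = 2.61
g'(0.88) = 5.14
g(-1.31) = -10.04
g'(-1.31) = 6.41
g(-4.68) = -34.93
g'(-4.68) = 8.36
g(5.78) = 20.83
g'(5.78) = 2.30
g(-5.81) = -44.76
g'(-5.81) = 9.02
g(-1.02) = -8.20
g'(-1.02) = 6.24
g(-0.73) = -6.42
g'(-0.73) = 6.07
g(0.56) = 0.93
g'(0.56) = 5.33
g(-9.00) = -76.48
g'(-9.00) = 10.87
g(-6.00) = -46.48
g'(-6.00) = 9.13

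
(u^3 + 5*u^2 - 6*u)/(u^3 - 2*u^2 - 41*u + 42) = u/(u - 7)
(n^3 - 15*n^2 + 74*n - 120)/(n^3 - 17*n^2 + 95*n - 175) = (n^2 - 10*n + 24)/(n^2 - 12*n + 35)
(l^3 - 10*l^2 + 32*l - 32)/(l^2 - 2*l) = l - 8 + 16/l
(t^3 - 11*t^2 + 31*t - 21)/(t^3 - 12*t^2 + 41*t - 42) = (t - 1)/(t - 2)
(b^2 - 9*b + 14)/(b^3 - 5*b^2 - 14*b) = (b - 2)/(b*(b + 2))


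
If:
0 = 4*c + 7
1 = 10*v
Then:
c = -7/4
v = 1/10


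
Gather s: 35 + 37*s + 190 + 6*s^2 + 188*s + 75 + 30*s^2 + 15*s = 36*s^2 + 240*s + 300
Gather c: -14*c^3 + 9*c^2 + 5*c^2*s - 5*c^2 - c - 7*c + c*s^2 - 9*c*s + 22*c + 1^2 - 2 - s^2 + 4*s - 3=-14*c^3 + c^2*(5*s + 4) + c*(s^2 - 9*s + 14) - s^2 + 4*s - 4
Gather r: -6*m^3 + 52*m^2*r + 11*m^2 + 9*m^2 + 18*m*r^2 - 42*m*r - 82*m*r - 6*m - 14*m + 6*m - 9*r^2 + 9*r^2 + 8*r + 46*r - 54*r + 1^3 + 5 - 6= -6*m^3 + 20*m^2 + 18*m*r^2 - 14*m + r*(52*m^2 - 124*m)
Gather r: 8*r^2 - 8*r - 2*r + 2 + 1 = 8*r^2 - 10*r + 3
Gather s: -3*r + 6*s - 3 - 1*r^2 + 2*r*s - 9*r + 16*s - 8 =-r^2 - 12*r + s*(2*r + 22) - 11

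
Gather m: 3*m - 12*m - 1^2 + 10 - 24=-9*m - 15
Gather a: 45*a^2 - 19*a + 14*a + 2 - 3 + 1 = 45*a^2 - 5*a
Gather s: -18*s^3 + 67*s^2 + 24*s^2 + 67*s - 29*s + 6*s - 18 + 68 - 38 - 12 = -18*s^3 + 91*s^2 + 44*s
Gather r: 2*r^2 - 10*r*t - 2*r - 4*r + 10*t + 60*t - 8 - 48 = 2*r^2 + r*(-10*t - 6) + 70*t - 56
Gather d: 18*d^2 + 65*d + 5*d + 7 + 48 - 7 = 18*d^2 + 70*d + 48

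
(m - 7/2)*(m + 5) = m^2 + 3*m/2 - 35/2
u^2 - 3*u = u*(u - 3)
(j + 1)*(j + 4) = j^2 + 5*j + 4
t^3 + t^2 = t^2*(t + 1)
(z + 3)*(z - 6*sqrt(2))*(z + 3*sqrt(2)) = z^3 - 3*sqrt(2)*z^2 + 3*z^2 - 36*z - 9*sqrt(2)*z - 108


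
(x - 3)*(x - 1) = x^2 - 4*x + 3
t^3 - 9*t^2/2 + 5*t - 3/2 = (t - 3)*(t - 1)*(t - 1/2)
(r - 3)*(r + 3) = r^2 - 9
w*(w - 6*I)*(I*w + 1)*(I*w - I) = -w^4 + w^3 + 7*I*w^3 + 6*w^2 - 7*I*w^2 - 6*w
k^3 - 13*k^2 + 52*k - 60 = (k - 6)*(k - 5)*(k - 2)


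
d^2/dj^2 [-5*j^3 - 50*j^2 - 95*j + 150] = -30*j - 100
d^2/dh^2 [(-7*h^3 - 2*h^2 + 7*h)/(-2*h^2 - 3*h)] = 46/(8*h^3 + 36*h^2 + 54*h + 27)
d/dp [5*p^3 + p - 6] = 15*p^2 + 1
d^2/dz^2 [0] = 0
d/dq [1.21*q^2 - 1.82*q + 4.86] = 2.42*q - 1.82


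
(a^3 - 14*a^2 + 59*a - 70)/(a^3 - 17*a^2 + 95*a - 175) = (a - 2)/(a - 5)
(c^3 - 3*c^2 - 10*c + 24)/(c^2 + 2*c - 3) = (c^2 - 6*c + 8)/(c - 1)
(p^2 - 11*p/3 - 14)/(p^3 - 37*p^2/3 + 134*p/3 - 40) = (3*p + 7)/(3*p^2 - 19*p + 20)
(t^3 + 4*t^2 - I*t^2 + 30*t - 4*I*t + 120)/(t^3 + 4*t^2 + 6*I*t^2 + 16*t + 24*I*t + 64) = (t^2 - I*t + 30)/(t^2 + 6*I*t + 16)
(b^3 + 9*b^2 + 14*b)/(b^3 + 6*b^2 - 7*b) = (b + 2)/(b - 1)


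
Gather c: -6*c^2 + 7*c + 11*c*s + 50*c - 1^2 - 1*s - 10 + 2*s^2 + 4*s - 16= -6*c^2 + c*(11*s + 57) + 2*s^2 + 3*s - 27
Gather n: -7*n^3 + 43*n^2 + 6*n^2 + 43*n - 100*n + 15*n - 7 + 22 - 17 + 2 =-7*n^3 + 49*n^2 - 42*n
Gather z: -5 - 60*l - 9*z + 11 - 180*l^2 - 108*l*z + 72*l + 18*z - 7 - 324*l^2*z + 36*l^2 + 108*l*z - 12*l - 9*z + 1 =-324*l^2*z - 144*l^2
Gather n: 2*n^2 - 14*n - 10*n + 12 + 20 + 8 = 2*n^2 - 24*n + 40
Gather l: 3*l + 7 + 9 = 3*l + 16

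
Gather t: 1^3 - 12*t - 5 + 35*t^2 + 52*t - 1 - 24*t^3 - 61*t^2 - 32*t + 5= -24*t^3 - 26*t^2 + 8*t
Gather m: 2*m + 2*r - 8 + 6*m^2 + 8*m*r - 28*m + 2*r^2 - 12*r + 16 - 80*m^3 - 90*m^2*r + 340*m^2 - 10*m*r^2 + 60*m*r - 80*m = -80*m^3 + m^2*(346 - 90*r) + m*(-10*r^2 + 68*r - 106) + 2*r^2 - 10*r + 8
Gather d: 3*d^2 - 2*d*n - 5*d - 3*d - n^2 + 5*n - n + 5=3*d^2 + d*(-2*n - 8) - n^2 + 4*n + 5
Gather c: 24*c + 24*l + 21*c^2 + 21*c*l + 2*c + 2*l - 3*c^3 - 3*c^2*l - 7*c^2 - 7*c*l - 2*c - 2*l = -3*c^3 + c^2*(14 - 3*l) + c*(14*l + 24) + 24*l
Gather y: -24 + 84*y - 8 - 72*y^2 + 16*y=-72*y^2 + 100*y - 32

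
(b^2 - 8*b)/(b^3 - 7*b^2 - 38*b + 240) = b/(b^2 + b - 30)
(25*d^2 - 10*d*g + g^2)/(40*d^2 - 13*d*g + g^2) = (5*d - g)/(8*d - g)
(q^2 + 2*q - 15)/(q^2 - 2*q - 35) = (q - 3)/(q - 7)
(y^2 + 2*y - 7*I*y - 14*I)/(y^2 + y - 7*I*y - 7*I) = (y + 2)/(y + 1)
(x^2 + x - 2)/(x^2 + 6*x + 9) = (x^2 + x - 2)/(x^2 + 6*x + 9)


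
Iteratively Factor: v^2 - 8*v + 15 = (v - 3)*(v - 5)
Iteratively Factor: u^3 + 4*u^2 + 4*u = (u)*(u^2 + 4*u + 4) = u*(u + 2)*(u + 2)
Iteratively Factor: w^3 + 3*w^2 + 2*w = (w + 1)*(w^2 + 2*w) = (w + 1)*(w + 2)*(w)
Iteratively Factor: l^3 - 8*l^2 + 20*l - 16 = (l - 4)*(l^2 - 4*l + 4) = (l - 4)*(l - 2)*(l - 2)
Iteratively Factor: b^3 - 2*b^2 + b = (b - 1)*(b^2 - b) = (b - 1)^2*(b)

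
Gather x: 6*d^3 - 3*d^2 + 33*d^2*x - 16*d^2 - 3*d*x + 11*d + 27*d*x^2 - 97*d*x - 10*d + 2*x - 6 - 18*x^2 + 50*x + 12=6*d^3 - 19*d^2 + d + x^2*(27*d - 18) + x*(33*d^2 - 100*d + 52) + 6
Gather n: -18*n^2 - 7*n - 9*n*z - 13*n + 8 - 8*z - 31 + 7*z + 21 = -18*n^2 + n*(-9*z - 20) - z - 2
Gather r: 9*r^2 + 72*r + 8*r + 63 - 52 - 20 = 9*r^2 + 80*r - 9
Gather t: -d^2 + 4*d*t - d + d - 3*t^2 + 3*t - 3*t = -d^2 + 4*d*t - 3*t^2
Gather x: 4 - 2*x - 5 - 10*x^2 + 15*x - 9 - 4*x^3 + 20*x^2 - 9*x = -4*x^3 + 10*x^2 + 4*x - 10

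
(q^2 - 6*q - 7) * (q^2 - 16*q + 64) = q^4 - 22*q^3 + 153*q^2 - 272*q - 448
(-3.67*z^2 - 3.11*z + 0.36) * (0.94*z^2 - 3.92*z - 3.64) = -3.4498*z^4 + 11.463*z^3 + 25.8884*z^2 + 9.9092*z - 1.3104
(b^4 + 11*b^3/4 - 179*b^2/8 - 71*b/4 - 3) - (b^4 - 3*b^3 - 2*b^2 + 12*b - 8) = 23*b^3/4 - 163*b^2/8 - 119*b/4 + 5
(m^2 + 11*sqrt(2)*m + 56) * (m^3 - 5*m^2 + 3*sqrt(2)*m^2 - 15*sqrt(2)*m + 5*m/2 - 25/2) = m^5 - 5*m^4 + 14*sqrt(2)*m^4 - 70*sqrt(2)*m^3 + 249*m^3/2 - 1245*m^2/2 + 391*sqrt(2)*m^2/2 - 1955*sqrt(2)*m/2 + 140*m - 700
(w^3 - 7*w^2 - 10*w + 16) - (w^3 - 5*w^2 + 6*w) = -2*w^2 - 16*w + 16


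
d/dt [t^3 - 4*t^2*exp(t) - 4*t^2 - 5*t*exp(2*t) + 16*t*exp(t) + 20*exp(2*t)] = -4*t^2*exp(t) + 3*t^2 - 10*t*exp(2*t) + 8*t*exp(t) - 8*t + 35*exp(2*t) + 16*exp(t)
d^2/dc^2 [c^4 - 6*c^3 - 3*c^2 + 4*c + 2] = 12*c^2 - 36*c - 6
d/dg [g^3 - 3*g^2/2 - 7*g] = 3*g^2 - 3*g - 7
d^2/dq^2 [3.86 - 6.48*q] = 0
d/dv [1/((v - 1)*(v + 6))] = (-2*v - 5)/(v^4 + 10*v^3 + 13*v^2 - 60*v + 36)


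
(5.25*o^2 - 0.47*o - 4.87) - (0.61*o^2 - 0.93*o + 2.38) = 4.64*o^2 + 0.46*o - 7.25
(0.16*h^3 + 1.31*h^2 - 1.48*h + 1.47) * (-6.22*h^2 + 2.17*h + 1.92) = -0.9952*h^5 - 7.801*h^4 + 12.3555*h^3 - 9.8398*h^2 + 0.3483*h + 2.8224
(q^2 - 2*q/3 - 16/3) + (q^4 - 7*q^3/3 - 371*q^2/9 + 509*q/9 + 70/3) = q^4 - 7*q^3/3 - 362*q^2/9 + 503*q/9 + 18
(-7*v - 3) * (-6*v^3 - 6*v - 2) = 42*v^4 + 18*v^3 + 42*v^2 + 32*v + 6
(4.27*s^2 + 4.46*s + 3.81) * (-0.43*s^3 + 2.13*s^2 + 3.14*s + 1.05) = -1.8361*s^5 + 7.1773*s^4 + 21.2693*s^3 + 26.6032*s^2 + 16.6464*s + 4.0005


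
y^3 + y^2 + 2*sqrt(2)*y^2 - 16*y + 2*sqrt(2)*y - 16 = (y + 1)*(y - 2*sqrt(2))*(y + 4*sqrt(2))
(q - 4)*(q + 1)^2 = q^3 - 2*q^2 - 7*q - 4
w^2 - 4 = (w - 2)*(w + 2)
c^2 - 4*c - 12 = (c - 6)*(c + 2)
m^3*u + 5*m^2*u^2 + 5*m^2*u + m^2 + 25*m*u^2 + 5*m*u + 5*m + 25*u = (m + 5)*(m + 5*u)*(m*u + 1)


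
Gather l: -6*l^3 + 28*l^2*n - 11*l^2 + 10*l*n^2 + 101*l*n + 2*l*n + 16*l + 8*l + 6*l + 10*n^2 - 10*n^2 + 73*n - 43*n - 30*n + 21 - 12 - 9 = -6*l^3 + l^2*(28*n - 11) + l*(10*n^2 + 103*n + 30)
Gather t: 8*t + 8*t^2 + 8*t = 8*t^2 + 16*t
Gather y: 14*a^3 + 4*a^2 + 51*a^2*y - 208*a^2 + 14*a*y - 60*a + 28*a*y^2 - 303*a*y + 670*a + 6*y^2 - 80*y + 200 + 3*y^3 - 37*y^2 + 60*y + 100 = 14*a^3 - 204*a^2 + 610*a + 3*y^3 + y^2*(28*a - 31) + y*(51*a^2 - 289*a - 20) + 300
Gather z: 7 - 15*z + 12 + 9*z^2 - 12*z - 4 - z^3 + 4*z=-z^3 + 9*z^2 - 23*z + 15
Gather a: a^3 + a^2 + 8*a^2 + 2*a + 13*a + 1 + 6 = a^3 + 9*a^2 + 15*a + 7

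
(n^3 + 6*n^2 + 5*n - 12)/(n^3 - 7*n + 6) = (n + 4)/(n - 2)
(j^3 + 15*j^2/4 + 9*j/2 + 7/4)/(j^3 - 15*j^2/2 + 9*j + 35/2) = (4*j^2 + 11*j + 7)/(2*(2*j^2 - 17*j + 35))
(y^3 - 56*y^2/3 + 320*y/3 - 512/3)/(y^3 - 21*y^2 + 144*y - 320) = (y - 8/3)/(y - 5)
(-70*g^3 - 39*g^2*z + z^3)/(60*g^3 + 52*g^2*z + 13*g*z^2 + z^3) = (-7*g + z)/(6*g + z)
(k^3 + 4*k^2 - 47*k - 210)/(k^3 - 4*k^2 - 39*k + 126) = (k + 5)/(k - 3)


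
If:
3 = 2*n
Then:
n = 3/2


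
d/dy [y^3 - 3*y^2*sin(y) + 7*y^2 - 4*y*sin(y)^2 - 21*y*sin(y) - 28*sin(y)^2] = -3*y^2*cos(y) + 3*y^2 - 6*y*sin(y) - 4*y*sin(2*y) - 21*y*cos(y) + 14*y - 4*sin(y)^2 - 21*sin(y) - 28*sin(2*y)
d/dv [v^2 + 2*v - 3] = 2*v + 2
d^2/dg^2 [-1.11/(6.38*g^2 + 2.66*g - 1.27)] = (90.363768*g^2 + 37.675176*g - 1.11*(12.76*g + 2.66)*(25.52*g + 5.32) - 17.987772)/(6.38*g^2 + 2.66*g - 1.27)^3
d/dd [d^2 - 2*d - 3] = 2*d - 2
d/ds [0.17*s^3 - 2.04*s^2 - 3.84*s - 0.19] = 0.51*s^2 - 4.08*s - 3.84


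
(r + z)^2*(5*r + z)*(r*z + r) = 5*r^4*z + 5*r^4 + 11*r^3*z^2 + 11*r^3*z + 7*r^2*z^3 + 7*r^2*z^2 + r*z^4 + r*z^3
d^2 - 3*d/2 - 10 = (d - 4)*(d + 5/2)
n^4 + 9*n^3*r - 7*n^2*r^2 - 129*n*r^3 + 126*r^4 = (n - 3*r)*(n - r)*(n + 6*r)*(n + 7*r)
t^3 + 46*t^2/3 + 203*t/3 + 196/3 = (t + 4/3)*(t + 7)^2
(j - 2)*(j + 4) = j^2 + 2*j - 8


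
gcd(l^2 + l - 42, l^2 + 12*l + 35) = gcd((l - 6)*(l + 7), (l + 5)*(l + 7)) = l + 7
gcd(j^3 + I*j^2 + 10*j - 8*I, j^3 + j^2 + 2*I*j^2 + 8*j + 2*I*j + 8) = j^2 + 2*I*j + 8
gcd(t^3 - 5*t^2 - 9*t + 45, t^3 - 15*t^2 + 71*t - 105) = t^2 - 8*t + 15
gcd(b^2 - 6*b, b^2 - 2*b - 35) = 1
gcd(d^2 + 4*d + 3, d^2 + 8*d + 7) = d + 1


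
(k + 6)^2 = k^2 + 12*k + 36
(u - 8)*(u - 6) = u^2 - 14*u + 48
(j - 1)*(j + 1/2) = j^2 - j/2 - 1/2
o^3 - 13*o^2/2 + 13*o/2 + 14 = (o - 4)*(o - 7/2)*(o + 1)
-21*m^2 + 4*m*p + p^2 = (-3*m + p)*(7*m + p)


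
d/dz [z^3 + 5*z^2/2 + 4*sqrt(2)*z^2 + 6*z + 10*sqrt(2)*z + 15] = 3*z^2 + 5*z + 8*sqrt(2)*z + 6 + 10*sqrt(2)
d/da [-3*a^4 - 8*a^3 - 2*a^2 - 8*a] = -12*a^3 - 24*a^2 - 4*a - 8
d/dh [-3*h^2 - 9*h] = -6*h - 9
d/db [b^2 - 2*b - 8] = 2*b - 2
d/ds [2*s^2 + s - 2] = 4*s + 1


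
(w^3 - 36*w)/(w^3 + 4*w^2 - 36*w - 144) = w/(w + 4)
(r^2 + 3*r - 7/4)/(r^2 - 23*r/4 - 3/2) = (-4*r^2 - 12*r + 7)/(-4*r^2 + 23*r + 6)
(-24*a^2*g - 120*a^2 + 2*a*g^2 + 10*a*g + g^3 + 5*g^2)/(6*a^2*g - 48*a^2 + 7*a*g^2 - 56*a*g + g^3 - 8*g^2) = (-4*a*g - 20*a + g^2 + 5*g)/(a*g - 8*a + g^2 - 8*g)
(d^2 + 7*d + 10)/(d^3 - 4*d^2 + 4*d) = (d^2 + 7*d + 10)/(d*(d^2 - 4*d + 4))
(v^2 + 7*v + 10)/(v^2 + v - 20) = (v + 2)/(v - 4)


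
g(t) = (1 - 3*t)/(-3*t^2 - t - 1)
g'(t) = (1 - 3*t)*(6*t + 1)/(-3*t^2 - t - 1)^2 - 3/(-3*t^2 - t - 1) = (9*t^2 + 3*t - (3*t - 1)*(6*t + 1) + 3)/(3*t^2 + t + 1)^2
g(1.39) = 0.39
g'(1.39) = -0.08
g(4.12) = 0.20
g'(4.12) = -0.04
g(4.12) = 0.20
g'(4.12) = -0.04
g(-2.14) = -0.59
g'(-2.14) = -0.32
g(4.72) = 0.18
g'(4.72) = -0.03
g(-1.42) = -0.93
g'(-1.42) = -0.72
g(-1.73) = -0.75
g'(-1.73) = -0.49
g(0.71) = 0.35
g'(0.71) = 0.36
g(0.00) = -1.00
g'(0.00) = 4.00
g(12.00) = 0.08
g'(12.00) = -0.00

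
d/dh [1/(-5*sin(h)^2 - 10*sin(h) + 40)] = 2*(sin(h) + 1)*cos(h)/(5*(sin(h)^2 + 2*sin(h) - 8)^2)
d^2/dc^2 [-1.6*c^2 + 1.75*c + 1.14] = -3.20000000000000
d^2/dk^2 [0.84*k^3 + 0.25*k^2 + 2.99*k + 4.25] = 5.04*k + 0.5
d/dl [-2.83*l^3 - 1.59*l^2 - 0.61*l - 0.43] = -8.49*l^2 - 3.18*l - 0.61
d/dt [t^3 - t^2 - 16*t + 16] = 3*t^2 - 2*t - 16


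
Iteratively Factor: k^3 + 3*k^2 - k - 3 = (k + 3)*(k^2 - 1) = (k + 1)*(k + 3)*(k - 1)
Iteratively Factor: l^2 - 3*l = (l)*(l - 3)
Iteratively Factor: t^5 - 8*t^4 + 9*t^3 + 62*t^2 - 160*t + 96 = (t - 1)*(t^4 - 7*t^3 + 2*t^2 + 64*t - 96) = (t - 1)*(t + 3)*(t^3 - 10*t^2 + 32*t - 32) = (t - 2)*(t - 1)*(t + 3)*(t^2 - 8*t + 16) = (t - 4)*(t - 2)*(t - 1)*(t + 3)*(t - 4)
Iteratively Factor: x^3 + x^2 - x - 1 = (x + 1)*(x^2 - 1) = (x - 1)*(x + 1)*(x + 1)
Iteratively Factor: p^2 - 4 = (p + 2)*(p - 2)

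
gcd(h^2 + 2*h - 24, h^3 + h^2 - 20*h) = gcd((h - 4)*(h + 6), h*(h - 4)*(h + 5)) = h - 4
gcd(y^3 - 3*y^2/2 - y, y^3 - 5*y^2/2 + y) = y^2 - 2*y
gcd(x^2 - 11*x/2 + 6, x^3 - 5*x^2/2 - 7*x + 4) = x - 4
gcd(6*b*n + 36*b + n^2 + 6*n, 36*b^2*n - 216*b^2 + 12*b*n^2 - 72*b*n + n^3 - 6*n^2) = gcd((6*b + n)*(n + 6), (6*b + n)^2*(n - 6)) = 6*b + n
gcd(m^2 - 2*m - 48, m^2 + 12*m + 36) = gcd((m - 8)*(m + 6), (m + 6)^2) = m + 6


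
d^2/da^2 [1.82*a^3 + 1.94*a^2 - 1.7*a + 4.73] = 10.92*a + 3.88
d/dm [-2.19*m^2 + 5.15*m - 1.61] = 5.15 - 4.38*m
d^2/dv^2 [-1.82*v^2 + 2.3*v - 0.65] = -3.64000000000000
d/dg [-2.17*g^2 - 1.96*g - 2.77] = -4.34*g - 1.96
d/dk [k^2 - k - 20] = 2*k - 1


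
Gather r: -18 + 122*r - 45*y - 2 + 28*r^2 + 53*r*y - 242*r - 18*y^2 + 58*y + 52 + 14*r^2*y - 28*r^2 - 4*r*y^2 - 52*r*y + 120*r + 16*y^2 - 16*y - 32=14*r^2*y + r*(-4*y^2 + y) - 2*y^2 - 3*y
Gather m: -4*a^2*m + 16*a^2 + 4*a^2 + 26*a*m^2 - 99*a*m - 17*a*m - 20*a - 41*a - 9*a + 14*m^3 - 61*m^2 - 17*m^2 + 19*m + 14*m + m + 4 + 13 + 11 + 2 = 20*a^2 - 70*a + 14*m^3 + m^2*(26*a - 78) + m*(-4*a^2 - 116*a + 34) + 30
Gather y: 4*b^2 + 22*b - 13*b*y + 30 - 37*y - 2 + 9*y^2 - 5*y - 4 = 4*b^2 + 22*b + 9*y^2 + y*(-13*b - 42) + 24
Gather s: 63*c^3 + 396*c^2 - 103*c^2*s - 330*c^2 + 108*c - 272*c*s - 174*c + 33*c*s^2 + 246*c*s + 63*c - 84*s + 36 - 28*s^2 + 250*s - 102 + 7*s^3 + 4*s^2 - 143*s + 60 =63*c^3 + 66*c^2 - 3*c + 7*s^3 + s^2*(33*c - 24) + s*(-103*c^2 - 26*c + 23) - 6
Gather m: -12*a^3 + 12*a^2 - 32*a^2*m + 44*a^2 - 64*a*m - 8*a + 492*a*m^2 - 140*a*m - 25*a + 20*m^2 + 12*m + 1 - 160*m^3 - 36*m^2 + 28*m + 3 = -12*a^3 + 56*a^2 - 33*a - 160*m^3 + m^2*(492*a - 16) + m*(-32*a^2 - 204*a + 40) + 4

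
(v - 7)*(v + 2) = v^2 - 5*v - 14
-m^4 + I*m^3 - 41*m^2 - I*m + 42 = (m - 7*I)*(m + 6*I)*(I*m - I)*(I*m + I)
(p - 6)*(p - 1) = p^2 - 7*p + 6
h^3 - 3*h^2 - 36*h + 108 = (h - 6)*(h - 3)*(h + 6)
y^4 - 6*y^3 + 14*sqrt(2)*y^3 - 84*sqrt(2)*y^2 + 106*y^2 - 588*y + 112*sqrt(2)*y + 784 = (y - 4)*(y - 2)*(y + 7*sqrt(2))^2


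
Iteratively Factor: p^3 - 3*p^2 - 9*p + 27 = (p - 3)*(p^2 - 9) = (p - 3)^2*(p + 3)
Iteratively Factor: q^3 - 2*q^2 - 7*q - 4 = (q + 1)*(q^2 - 3*q - 4) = (q + 1)^2*(q - 4)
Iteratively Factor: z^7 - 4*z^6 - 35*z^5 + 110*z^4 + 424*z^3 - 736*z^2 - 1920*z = (z - 5)*(z^6 + z^5 - 30*z^4 - 40*z^3 + 224*z^2 + 384*z) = (z - 5)*(z - 4)*(z^5 + 5*z^4 - 10*z^3 - 80*z^2 - 96*z) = (z - 5)*(z - 4)*(z + 3)*(z^4 + 2*z^3 - 16*z^2 - 32*z) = (z - 5)*(z - 4)*(z + 2)*(z + 3)*(z^3 - 16*z) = (z - 5)*(z - 4)*(z + 2)*(z + 3)*(z + 4)*(z^2 - 4*z) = (z - 5)*(z - 4)^2*(z + 2)*(z + 3)*(z + 4)*(z)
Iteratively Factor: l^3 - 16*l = (l + 4)*(l^2 - 4*l) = (l - 4)*(l + 4)*(l)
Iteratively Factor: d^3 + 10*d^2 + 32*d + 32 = (d + 4)*(d^2 + 6*d + 8) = (d + 4)^2*(d + 2)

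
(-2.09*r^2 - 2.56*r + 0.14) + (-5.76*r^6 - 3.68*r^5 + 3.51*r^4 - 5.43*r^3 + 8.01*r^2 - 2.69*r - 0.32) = -5.76*r^6 - 3.68*r^5 + 3.51*r^4 - 5.43*r^3 + 5.92*r^2 - 5.25*r - 0.18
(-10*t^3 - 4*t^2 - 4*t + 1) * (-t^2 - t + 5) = 10*t^5 + 14*t^4 - 42*t^3 - 17*t^2 - 21*t + 5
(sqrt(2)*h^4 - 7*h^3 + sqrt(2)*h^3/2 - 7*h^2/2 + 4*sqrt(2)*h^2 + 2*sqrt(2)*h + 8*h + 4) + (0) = sqrt(2)*h^4 - 7*h^3 + sqrt(2)*h^3/2 - 7*h^2/2 + 4*sqrt(2)*h^2 + 2*sqrt(2)*h + 8*h + 4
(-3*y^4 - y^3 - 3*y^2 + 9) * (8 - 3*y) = 9*y^5 - 21*y^4 + y^3 - 24*y^2 - 27*y + 72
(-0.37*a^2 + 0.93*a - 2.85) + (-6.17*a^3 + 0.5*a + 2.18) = -6.17*a^3 - 0.37*a^2 + 1.43*a - 0.67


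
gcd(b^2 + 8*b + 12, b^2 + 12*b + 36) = b + 6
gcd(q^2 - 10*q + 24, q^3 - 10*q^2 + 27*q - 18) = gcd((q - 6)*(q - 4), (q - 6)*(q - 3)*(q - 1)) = q - 6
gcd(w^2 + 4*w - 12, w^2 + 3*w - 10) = w - 2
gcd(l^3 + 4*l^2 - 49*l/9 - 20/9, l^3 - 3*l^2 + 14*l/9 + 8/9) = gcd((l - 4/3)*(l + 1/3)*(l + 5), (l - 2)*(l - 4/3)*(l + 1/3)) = l^2 - l - 4/9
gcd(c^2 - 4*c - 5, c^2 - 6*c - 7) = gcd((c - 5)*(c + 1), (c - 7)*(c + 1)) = c + 1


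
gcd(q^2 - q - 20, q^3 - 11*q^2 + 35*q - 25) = q - 5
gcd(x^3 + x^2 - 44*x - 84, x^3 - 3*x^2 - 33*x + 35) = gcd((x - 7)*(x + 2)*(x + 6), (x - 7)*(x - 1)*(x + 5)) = x - 7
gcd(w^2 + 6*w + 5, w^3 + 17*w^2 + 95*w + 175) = w + 5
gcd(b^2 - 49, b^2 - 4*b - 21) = b - 7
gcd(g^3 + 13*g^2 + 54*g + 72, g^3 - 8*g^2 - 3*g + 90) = g + 3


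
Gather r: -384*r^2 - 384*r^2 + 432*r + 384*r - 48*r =-768*r^2 + 768*r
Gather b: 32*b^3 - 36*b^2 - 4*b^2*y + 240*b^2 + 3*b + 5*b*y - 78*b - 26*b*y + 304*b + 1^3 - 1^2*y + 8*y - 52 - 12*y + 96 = 32*b^3 + b^2*(204 - 4*y) + b*(229 - 21*y) - 5*y + 45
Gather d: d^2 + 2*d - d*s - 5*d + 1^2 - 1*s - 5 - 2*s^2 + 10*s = d^2 + d*(-s - 3) - 2*s^2 + 9*s - 4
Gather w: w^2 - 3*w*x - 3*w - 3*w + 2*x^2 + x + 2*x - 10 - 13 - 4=w^2 + w*(-3*x - 6) + 2*x^2 + 3*x - 27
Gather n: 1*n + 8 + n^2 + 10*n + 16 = n^2 + 11*n + 24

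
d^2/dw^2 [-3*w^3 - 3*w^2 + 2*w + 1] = -18*w - 6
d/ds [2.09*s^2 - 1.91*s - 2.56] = 4.18*s - 1.91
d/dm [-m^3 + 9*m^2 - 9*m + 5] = -3*m^2 + 18*m - 9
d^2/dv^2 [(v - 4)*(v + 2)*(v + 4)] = 6*v + 4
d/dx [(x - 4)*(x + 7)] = 2*x + 3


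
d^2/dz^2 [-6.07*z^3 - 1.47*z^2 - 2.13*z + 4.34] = -36.42*z - 2.94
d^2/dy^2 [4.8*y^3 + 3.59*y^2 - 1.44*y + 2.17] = 28.8*y + 7.18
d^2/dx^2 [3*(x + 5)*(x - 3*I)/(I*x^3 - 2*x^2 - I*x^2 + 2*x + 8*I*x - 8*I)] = (-6*I*x^6 + x^5*(-54 - 90*I) + x^4*(-270 + 126*I) + x^3*(750 - 1434*I) + x^2*(-1926 + 324*I) + x*(792 - 5004*I) - 6312 - 576*I)/(x^9 + x^8*(-3 + 6*I) + x^7*(15 - 18*I) + x^6*(-37 + 106*I) + x^5*(132 - 270*I) + x^4*(-300 + 648*I) + x^3*(800 - 1240*I) + x^2*(-1632 + 1152*I) + x*(1536 - 384*I) - 512)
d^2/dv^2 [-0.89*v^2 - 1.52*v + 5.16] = -1.78000000000000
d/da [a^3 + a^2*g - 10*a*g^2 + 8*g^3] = 3*a^2 + 2*a*g - 10*g^2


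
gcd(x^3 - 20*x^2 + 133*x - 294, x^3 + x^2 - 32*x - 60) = x - 6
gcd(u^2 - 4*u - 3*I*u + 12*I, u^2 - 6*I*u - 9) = u - 3*I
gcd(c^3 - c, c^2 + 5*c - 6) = c - 1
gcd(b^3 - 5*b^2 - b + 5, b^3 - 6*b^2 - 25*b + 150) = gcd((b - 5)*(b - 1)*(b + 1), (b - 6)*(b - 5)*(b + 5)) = b - 5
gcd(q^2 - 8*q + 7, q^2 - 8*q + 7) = q^2 - 8*q + 7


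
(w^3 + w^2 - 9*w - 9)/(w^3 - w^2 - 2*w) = (w^2 - 9)/(w*(w - 2))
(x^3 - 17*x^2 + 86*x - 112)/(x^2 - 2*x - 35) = (x^2 - 10*x + 16)/(x + 5)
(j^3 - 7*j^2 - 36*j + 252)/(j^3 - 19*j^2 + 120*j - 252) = (j + 6)/(j - 6)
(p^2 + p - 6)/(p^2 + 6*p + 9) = (p - 2)/(p + 3)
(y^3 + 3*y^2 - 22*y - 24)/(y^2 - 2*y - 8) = (y^2 + 7*y + 6)/(y + 2)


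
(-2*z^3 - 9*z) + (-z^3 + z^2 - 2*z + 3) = -3*z^3 + z^2 - 11*z + 3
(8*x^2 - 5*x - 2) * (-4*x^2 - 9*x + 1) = -32*x^4 - 52*x^3 + 61*x^2 + 13*x - 2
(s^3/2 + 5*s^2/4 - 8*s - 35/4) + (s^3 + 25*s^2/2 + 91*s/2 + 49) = 3*s^3/2 + 55*s^2/4 + 75*s/2 + 161/4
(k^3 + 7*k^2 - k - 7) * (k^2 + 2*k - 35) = k^5 + 9*k^4 - 22*k^3 - 254*k^2 + 21*k + 245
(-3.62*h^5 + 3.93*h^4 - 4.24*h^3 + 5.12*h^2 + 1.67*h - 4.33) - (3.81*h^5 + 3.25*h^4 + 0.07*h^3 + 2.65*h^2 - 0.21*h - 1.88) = -7.43*h^5 + 0.68*h^4 - 4.31*h^3 + 2.47*h^2 + 1.88*h - 2.45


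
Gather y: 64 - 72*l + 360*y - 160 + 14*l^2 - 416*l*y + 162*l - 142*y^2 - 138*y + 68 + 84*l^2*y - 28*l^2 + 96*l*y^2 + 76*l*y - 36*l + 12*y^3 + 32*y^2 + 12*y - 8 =-14*l^2 + 54*l + 12*y^3 + y^2*(96*l - 110) + y*(84*l^2 - 340*l + 234) - 36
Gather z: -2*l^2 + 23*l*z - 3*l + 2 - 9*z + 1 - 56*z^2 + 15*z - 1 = -2*l^2 - 3*l - 56*z^2 + z*(23*l + 6) + 2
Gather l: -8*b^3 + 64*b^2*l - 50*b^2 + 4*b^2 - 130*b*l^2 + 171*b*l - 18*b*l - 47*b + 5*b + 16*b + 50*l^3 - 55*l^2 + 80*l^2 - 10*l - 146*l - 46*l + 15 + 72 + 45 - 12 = -8*b^3 - 46*b^2 - 26*b + 50*l^3 + l^2*(25 - 130*b) + l*(64*b^2 + 153*b - 202) + 120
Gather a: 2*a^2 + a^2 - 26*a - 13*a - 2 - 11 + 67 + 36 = 3*a^2 - 39*a + 90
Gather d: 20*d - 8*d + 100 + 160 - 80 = 12*d + 180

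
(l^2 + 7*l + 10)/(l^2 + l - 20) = (l + 2)/(l - 4)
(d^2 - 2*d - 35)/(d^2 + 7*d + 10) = (d - 7)/(d + 2)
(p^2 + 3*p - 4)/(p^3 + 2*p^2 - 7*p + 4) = 1/(p - 1)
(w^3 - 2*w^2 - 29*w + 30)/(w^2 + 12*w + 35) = (w^2 - 7*w + 6)/(w + 7)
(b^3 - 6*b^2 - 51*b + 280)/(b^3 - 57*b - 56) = (b - 5)/(b + 1)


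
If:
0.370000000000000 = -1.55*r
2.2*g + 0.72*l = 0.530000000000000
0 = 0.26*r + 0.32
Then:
No Solution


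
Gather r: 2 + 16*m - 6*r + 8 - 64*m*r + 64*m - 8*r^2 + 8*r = 80*m - 8*r^2 + r*(2 - 64*m) + 10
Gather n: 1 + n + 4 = n + 5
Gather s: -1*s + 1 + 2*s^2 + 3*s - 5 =2*s^2 + 2*s - 4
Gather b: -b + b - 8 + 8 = 0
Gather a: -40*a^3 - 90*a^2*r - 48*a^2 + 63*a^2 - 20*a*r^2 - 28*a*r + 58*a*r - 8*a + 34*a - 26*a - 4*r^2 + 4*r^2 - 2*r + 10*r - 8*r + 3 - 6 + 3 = -40*a^3 + a^2*(15 - 90*r) + a*(-20*r^2 + 30*r)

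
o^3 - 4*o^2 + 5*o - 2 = (o - 2)*(o - 1)^2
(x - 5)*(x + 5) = x^2 - 25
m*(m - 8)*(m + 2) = m^3 - 6*m^2 - 16*m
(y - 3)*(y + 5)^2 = y^3 + 7*y^2 - 5*y - 75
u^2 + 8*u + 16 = (u + 4)^2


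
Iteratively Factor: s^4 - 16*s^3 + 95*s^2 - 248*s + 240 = (s - 5)*(s^3 - 11*s^2 + 40*s - 48) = (s - 5)*(s - 3)*(s^2 - 8*s + 16) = (s - 5)*(s - 4)*(s - 3)*(s - 4)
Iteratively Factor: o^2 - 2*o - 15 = (o + 3)*(o - 5)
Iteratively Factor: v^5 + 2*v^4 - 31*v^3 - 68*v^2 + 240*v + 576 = (v + 3)*(v^4 - v^3 - 28*v^2 + 16*v + 192) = (v + 3)^2*(v^3 - 4*v^2 - 16*v + 64) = (v - 4)*(v + 3)^2*(v^2 - 16) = (v - 4)^2*(v + 3)^2*(v + 4)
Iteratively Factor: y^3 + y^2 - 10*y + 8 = (y - 2)*(y^2 + 3*y - 4) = (y - 2)*(y - 1)*(y + 4)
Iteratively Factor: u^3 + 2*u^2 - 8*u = (u)*(u^2 + 2*u - 8) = u*(u - 2)*(u + 4)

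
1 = 1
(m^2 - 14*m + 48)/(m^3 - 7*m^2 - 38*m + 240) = (m - 6)/(m^2 + m - 30)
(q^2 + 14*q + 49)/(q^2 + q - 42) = (q + 7)/(q - 6)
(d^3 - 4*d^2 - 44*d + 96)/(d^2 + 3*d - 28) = (d^3 - 4*d^2 - 44*d + 96)/(d^2 + 3*d - 28)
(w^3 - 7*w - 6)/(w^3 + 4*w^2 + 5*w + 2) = (w - 3)/(w + 1)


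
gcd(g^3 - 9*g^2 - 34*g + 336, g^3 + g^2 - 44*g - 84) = g^2 - g - 42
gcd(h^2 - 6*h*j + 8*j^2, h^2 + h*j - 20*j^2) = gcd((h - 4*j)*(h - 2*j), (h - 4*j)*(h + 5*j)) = h - 4*j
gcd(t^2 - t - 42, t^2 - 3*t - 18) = 1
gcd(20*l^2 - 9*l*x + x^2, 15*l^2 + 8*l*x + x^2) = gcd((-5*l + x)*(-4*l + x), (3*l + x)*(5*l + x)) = 1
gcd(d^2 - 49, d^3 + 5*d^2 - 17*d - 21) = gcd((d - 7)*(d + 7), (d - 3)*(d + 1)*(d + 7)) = d + 7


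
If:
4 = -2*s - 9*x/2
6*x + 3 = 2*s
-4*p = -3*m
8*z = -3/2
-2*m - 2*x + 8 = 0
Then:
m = 14/3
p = 7/2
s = -1/2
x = -2/3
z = -3/16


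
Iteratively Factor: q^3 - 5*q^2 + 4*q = (q - 4)*(q^2 - q) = (q - 4)*(q - 1)*(q)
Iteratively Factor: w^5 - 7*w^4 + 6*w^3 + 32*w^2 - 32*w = (w)*(w^4 - 7*w^3 + 6*w^2 + 32*w - 32) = w*(w + 2)*(w^3 - 9*w^2 + 24*w - 16) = w*(w - 1)*(w + 2)*(w^2 - 8*w + 16) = w*(w - 4)*(w - 1)*(w + 2)*(w - 4)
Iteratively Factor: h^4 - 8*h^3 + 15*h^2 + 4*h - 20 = (h - 5)*(h^3 - 3*h^2 + 4) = (h - 5)*(h - 2)*(h^2 - h - 2) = (h - 5)*(h - 2)*(h + 1)*(h - 2)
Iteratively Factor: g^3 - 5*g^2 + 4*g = (g - 4)*(g^2 - g) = g*(g - 4)*(g - 1)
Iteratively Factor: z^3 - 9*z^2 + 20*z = (z - 4)*(z^2 - 5*z) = (z - 5)*(z - 4)*(z)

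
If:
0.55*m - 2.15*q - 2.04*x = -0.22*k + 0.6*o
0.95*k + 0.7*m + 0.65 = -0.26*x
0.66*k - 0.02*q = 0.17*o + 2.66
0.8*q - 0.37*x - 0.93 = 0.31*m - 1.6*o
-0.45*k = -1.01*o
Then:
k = 4.40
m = -7.87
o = 1.96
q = -4.59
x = 2.62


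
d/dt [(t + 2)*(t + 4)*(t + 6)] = 3*t^2 + 24*t + 44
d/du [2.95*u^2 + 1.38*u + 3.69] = 5.9*u + 1.38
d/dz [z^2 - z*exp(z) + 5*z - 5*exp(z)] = -z*exp(z) + 2*z - 6*exp(z) + 5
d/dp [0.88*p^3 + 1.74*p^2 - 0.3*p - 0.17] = 2.64*p^2 + 3.48*p - 0.3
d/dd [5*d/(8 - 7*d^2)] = 5*(7*d^2 + 8)/(7*d^2 - 8)^2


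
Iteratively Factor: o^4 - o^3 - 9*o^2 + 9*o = (o)*(o^3 - o^2 - 9*o + 9) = o*(o + 3)*(o^2 - 4*o + 3) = o*(o - 1)*(o + 3)*(o - 3)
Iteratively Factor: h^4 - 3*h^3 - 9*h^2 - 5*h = (h - 5)*(h^3 + 2*h^2 + h) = (h - 5)*(h + 1)*(h^2 + h) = h*(h - 5)*(h + 1)*(h + 1)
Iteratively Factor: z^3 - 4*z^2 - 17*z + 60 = (z - 5)*(z^2 + z - 12) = (z - 5)*(z + 4)*(z - 3)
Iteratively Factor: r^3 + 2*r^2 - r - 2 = (r - 1)*(r^2 + 3*r + 2) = (r - 1)*(r + 1)*(r + 2)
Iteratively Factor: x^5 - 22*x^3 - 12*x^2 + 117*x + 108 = (x + 3)*(x^4 - 3*x^3 - 13*x^2 + 27*x + 36) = (x + 1)*(x + 3)*(x^3 - 4*x^2 - 9*x + 36) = (x - 4)*(x + 1)*(x + 3)*(x^2 - 9) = (x - 4)*(x - 3)*(x + 1)*(x + 3)*(x + 3)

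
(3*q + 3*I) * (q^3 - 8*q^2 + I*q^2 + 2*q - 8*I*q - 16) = 3*q^4 - 24*q^3 + 6*I*q^3 + 3*q^2 - 48*I*q^2 - 24*q + 6*I*q - 48*I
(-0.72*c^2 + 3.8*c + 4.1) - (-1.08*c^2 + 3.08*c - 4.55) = 0.36*c^2 + 0.72*c + 8.65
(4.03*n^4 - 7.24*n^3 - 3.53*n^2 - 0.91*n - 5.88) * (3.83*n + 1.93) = 15.4349*n^5 - 19.9513*n^4 - 27.4931*n^3 - 10.2982*n^2 - 24.2767*n - 11.3484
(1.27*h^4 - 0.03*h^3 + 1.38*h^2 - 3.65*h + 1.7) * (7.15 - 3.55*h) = -4.5085*h^5 + 9.187*h^4 - 5.1135*h^3 + 22.8245*h^2 - 32.1325*h + 12.155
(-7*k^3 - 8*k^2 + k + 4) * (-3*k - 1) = 21*k^4 + 31*k^3 + 5*k^2 - 13*k - 4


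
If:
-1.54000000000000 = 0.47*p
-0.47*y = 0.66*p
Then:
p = -3.28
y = 4.60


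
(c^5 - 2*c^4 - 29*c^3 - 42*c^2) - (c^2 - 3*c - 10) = c^5 - 2*c^4 - 29*c^3 - 43*c^2 + 3*c + 10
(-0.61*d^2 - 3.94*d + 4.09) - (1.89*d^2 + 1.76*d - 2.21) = -2.5*d^2 - 5.7*d + 6.3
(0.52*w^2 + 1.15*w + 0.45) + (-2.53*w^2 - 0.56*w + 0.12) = -2.01*w^2 + 0.59*w + 0.57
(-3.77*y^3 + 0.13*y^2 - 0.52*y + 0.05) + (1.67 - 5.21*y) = -3.77*y^3 + 0.13*y^2 - 5.73*y + 1.72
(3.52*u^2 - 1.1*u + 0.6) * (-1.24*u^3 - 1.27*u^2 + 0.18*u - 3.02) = -4.3648*u^5 - 3.1064*u^4 + 1.2866*u^3 - 11.5904*u^2 + 3.43*u - 1.812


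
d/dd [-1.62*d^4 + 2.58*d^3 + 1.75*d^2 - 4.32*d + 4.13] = -6.48*d^3 + 7.74*d^2 + 3.5*d - 4.32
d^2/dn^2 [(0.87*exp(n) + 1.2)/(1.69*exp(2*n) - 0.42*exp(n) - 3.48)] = (2.484807*exp(4*n) + 14.326806*exp(3*n) + 28.144584*exp(2*n) + 27.169848*exp(n) + 8.782128)*exp(n)/(4.826809*exp(6*n) - 3.598686*exp(5*n) - 28.923336*exp(4*n) + 14.746536*exp(3*n) + 59.558112*exp(2*n) - 15.259104*exp(n) - 42.144192)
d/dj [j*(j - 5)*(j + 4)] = 3*j^2 - 2*j - 20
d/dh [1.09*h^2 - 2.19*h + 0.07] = 2.18*h - 2.19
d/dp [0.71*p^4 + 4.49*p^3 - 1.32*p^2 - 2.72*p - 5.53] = 2.84*p^3 + 13.47*p^2 - 2.64*p - 2.72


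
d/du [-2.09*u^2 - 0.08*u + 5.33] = -4.18*u - 0.08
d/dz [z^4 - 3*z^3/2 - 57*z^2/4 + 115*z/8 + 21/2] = 4*z^3 - 9*z^2/2 - 57*z/2 + 115/8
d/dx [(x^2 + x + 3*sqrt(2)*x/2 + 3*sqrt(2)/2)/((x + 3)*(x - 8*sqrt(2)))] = (-19*sqrt(2)*x^2 + 4*x^2 - 102*sqrt(2)*x - 96 - 57*sqrt(2))/(2*(x^4 - 16*sqrt(2)*x^3 + 6*x^3 - 96*sqrt(2)*x^2 + 137*x^2 - 144*sqrt(2)*x + 768*x + 1152))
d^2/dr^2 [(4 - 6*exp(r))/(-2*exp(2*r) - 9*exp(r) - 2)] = (24*exp(4*r) - 172*exp(3*r) - 360*exp(2*r) - 368*exp(r) + 96)*exp(r)/(8*exp(6*r) + 108*exp(5*r) + 510*exp(4*r) + 945*exp(3*r) + 510*exp(2*r) + 108*exp(r) + 8)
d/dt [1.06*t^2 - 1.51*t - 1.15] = 2.12*t - 1.51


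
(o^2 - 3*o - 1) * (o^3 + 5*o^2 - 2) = o^5 + 2*o^4 - 16*o^3 - 7*o^2 + 6*o + 2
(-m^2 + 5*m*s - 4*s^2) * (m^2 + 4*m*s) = -m^4 + m^3*s + 16*m^2*s^2 - 16*m*s^3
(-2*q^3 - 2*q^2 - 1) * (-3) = 6*q^3 + 6*q^2 + 3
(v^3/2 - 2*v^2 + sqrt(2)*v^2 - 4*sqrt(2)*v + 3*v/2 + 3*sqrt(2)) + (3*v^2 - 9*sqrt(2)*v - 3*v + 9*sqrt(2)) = v^3/2 + v^2 + sqrt(2)*v^2 - 13*sqrt(2)*v - 3*v/2 + 12*sqrt(2)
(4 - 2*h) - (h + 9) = -3*h - 5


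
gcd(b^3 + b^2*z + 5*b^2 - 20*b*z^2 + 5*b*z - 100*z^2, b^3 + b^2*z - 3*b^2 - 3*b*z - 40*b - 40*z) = b + 5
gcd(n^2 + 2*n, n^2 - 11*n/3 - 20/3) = 1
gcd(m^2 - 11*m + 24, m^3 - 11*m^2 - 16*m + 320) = m - 8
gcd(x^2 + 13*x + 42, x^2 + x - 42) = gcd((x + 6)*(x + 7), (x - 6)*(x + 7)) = x + 7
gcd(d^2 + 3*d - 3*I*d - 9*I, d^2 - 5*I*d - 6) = d - 3*I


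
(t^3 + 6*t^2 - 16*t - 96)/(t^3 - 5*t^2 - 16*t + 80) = (t + 6)/(t - 5)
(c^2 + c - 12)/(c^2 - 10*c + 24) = (c^2 + c - 12)/(c^2 - 10*c + 24)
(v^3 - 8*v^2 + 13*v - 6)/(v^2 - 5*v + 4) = (v^2 - 7*v + 6)/(v - 4)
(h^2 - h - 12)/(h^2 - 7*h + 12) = (h + 3)/(h - 3)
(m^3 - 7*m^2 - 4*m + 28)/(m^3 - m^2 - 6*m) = (m^2 - 9*m + 14)/(m*(m - 3))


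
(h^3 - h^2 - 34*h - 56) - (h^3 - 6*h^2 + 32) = 5*h^2 - 34*h - 88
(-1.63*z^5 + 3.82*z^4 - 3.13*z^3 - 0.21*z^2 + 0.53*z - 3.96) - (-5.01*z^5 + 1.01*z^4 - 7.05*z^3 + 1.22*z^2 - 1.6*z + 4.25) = 3.38*z^5 + 2.81*z^4 + 3.92*z^3 - 1.43*z^2 + 2.13*z - 8.21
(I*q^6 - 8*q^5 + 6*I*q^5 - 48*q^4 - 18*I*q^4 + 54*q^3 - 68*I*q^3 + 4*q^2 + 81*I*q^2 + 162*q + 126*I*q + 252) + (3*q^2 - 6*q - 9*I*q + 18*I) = I*q^6 - 8*q^5 + 6*I*q^5 - 48*q^4 - 18*I*q^4 + 54*q^3 - 68*I*q^3 + 7*q^2 + 81*I*q^2 + 156*q + 117*I*q + 252 + 18*I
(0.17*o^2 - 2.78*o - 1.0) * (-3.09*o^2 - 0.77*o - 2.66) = -0.5253*o^4 + 8.4593*o^3 + 4.7784*o^2 + 8.1648*o + 2.66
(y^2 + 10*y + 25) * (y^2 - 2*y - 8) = y^4 + 8*y^3 - 3*y^2 - 130*y - 200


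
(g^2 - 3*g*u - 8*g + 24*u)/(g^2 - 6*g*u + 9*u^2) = (8 - g)/(-g + 3*u)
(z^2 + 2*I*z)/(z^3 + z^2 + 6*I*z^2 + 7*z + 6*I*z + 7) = z*(z + 2*I)/(z^3 + z^2*(1 + 6*I) + z*(7 + 6*I) + 7)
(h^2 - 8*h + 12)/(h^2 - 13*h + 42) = (h - 2)/(h - 7)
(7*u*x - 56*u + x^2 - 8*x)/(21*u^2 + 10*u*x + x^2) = (x - 8)/(3*u + x)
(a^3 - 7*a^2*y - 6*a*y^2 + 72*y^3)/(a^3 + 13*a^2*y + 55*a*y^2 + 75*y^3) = (a^2 - 10*a*y + 24*y^2)/(a^2 + 10*a*y + 25*y^2)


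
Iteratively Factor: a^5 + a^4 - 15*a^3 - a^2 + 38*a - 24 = (a - 3)*(a^4 + 4*a^3 - 3*a^2 - 10*a + 8) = (a - 3)*(a - 1)*(a^3 + 5*a^2 + 2*a - 8) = (a - 3)*(a - 1)*(a + 2)*(a^2 + 3*a - 4) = (a - 3)*(a - 1)^2*(a + 2)*(a + 4)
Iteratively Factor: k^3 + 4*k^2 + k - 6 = (k - 1)*(k^2 + 5*k + 6) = (k - 1)*(k + 2)*(k + 3)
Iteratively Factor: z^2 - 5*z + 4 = (z - 1)*(z - 4)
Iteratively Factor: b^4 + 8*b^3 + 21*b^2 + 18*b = (b)*(b^3 + 8*b^2 + 21*b + 18) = b*(b + 3)*(b^2 + 5*b + 6) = b*(b + 3)^2*(b + 2)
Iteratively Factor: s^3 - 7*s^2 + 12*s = (s - 4)*(s^2 - 3*s) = (s - 4)*(s - 3)*(s)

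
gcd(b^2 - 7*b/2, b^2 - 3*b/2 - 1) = 1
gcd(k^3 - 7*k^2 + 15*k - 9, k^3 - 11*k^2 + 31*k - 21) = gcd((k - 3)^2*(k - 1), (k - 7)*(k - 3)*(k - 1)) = k^2 - 4*k + 3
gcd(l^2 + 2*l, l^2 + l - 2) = l + 2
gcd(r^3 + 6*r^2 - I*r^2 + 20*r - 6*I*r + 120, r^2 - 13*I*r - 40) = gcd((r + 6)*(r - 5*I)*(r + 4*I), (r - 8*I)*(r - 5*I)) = r - 5*I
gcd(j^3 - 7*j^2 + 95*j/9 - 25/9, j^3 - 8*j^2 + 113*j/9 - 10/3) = j^2 - 2*j + 5/9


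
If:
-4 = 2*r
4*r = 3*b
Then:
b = -8/3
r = -2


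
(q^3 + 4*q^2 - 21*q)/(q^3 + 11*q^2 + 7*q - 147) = q/(q + 7)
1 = 1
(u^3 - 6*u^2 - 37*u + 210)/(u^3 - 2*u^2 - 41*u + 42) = (u - 5)/(u - 1)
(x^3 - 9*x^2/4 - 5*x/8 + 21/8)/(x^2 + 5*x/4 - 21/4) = (2*x^2 - x - 3)/(2*(x + 3))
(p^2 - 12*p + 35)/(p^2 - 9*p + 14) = (p - 5)/(p - 2)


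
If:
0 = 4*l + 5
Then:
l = -5/4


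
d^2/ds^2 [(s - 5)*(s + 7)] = 2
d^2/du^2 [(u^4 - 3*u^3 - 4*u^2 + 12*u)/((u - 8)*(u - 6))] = 2*(u^6 - 42*u^5 + 732*u^4 - 5864*u^3 + 20448*u^2 - 22464*u - 1152)/(u^6 - 42*u^5 + 732*u^4 - 6776*u^3 + 35136*u^2 - 96768*u + 110592)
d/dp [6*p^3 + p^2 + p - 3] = 18*p^2 + 2*p + 1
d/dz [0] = 0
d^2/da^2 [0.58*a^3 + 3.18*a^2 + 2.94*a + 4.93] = 3.48*a + 6.36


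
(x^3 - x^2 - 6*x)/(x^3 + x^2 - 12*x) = (x + 2)/(x + 4)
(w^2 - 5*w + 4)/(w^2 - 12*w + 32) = (w - 1)/(w - 8)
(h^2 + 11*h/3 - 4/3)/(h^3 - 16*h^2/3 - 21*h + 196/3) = (3*h - 1)/(3*h^2 - 28*h + 49)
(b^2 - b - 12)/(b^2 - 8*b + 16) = (b + 3)/(b - 4)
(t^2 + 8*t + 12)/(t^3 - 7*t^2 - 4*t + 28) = (t + 6)/(t^2 - 9*t + 14)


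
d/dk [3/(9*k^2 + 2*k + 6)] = 6*(-9*k - 1)/(9*k^2 + 2*k + 6)^2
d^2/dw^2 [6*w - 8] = 0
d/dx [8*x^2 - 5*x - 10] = 16*x - 5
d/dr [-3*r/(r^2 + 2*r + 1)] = 3*(r - 1)/(r^3 + 3*r^2 + 3*r + 1)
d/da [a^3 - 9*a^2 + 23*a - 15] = 3*a^2 - 18*a + 23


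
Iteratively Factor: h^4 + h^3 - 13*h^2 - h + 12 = (h + 1)*(h^3 - 13*h + 12) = (h - 1)*(h + 1)*(h^2 + h - 12) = (h - 1)*(h + 1)*(h + 4)*(h - 3)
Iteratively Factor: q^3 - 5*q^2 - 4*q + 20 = (q - 5)*(q^2 - 4) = (q - 5)*(q + 2)*(q - 2)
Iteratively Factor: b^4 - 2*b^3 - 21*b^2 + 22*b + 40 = (b + 4)*(b^3 - 6*b^2 + 3*b + 10) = (b - 2)*(b + 4)*(b^2 - 4*b - 5) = (b - 5)*(b - 2)*(b + 4)*(b + 1)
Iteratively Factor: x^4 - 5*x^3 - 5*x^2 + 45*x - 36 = (x + 3)*(x^3 - 8*x^2 + 19*x - 12) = (x - 4)*(x + 3)*(x^2 - 4*x + 3) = (x - 4)*(x - 3)*(x + 3)*(x - 1)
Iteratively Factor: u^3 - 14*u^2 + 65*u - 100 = (u - 5)*(u^2 - 9*u + 20) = (u - 5)*(u - 4)*(u - 5)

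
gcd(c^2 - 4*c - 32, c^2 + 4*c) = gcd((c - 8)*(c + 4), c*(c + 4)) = c + 4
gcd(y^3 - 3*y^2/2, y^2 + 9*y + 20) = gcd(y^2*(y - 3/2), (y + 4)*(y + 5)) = 1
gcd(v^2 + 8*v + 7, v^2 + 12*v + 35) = v + 7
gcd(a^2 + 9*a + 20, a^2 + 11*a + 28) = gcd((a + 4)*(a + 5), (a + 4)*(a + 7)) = a + 4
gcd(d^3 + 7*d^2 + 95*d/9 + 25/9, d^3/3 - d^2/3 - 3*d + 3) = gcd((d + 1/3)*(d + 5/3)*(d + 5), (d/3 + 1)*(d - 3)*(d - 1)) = 1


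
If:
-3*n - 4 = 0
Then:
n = -4/3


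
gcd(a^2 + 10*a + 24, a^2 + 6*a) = a + 6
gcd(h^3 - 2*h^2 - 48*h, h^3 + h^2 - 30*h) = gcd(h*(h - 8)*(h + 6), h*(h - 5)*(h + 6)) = h^2 + 6*h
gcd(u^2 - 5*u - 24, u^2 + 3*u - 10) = 1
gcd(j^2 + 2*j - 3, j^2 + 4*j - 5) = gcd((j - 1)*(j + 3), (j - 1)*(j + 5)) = j - 1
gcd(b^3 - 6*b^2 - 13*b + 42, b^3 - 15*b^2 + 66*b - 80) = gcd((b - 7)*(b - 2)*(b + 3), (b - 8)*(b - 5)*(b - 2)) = b - 2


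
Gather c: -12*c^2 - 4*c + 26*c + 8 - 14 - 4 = -12*c^2 + 22*c - 10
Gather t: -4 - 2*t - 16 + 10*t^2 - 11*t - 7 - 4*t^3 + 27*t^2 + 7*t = -4*t^3 + 37*t^2 - 6*t - 27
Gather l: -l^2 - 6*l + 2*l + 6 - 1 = -l^2 - 4*l + 5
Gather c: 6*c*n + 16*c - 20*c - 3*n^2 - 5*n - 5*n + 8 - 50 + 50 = c*(6*n - 4) - 3*n^2 - 10*n + 8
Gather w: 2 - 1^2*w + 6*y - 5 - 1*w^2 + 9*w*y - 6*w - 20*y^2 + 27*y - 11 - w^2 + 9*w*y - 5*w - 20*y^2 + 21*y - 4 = -2*w^2 + w*(18*y - 12) - 40*y^2 + 54*y - 18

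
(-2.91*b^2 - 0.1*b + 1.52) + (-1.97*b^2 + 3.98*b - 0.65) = -4.88*b^2 + 3.88*b + 0.87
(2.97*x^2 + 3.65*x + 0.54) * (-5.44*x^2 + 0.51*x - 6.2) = -16.1568*x^4 - 18.3413*x^3 - 19.4901*x^2 - 22.3546*x - 3.348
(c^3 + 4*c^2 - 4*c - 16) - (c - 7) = c^3 + 4*c^2 - 5*c - 9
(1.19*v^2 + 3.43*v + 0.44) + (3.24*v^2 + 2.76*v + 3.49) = 4.43*v^2 + 6.19*v + 3.93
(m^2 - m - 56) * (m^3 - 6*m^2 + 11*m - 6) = m^5 - 7*m^4 - 39*m^3 + 319*m^2 - 610*m + 336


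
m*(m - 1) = m^2 - m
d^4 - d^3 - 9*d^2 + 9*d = d*(d - 3)*(d - 1)*(d + 3)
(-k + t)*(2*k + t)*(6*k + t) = -12*k^3 + 4*k^2*t + 7*k*t^2 + t^3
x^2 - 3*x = x*(x - 3)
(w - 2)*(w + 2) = w^2 - 4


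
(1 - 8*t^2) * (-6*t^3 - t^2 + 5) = 48*t^5 + 8*t^4 - 6*t^3 - 41*t^2 + 5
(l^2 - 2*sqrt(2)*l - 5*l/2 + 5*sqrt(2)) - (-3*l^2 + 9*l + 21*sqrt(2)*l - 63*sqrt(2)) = 4*l^2 - 23*sqrt(2)*l - 23*l/2 + 68*sqrt(2)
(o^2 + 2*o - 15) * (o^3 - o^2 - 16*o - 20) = o^5 + o^4 - 33*o^3 - 37*o^2 + 200*o + 300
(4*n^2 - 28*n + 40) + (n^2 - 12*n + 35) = 5*n^2 - 40*n + 75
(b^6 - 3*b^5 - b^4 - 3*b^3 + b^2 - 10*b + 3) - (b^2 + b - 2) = b^6 - 3*b^5 - b^4 - 3*b^3 - 11*b + 5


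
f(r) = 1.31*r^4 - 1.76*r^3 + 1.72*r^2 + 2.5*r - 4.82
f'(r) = 5.24*r^3 - 5.28*r^2 + 3.44*r + 2.5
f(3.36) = 123.20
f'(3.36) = 153.22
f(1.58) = 4.65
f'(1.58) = 15.42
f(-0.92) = -3.36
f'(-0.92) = -9.21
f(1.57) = 4.49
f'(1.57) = 15.16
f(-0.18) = -5.20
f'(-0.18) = 1.68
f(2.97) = 73.60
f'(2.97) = 103.42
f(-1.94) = 28.21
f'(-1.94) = -62.30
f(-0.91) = -3.45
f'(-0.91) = -8.95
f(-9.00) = 9989.95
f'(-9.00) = -4276.10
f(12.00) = 24395.74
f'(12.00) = 8338.18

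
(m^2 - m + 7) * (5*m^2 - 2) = 5*m^4 - 5*m^3 + 33*m^2 + 2*m - 14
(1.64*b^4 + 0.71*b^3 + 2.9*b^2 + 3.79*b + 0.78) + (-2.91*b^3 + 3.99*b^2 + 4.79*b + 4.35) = 1.64*b^4 - 2.2*b^3 + 6.89*b^2 + 8.58*b + 5.13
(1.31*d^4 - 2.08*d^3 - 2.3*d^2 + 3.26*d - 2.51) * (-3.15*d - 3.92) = -4.1265*d^5 + 1.4168*d^4 + 15.3986*d^3 - 1.253*d^2 - 4.8727*d + 9.8392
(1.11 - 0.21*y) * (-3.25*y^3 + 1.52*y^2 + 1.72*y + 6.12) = 0.6825*y^4 - 3.9267*y^3 + 1.326*y^2 + 0.624*y + 6.7932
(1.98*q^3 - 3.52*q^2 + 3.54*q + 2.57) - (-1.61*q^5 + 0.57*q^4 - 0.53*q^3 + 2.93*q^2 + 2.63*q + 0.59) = 1.61*q^5 - 0.57*q^4 + 2.51*q^3 - 6.45*q^2 + 0.91*q + 1.98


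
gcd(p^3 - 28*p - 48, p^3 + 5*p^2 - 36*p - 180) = p - 6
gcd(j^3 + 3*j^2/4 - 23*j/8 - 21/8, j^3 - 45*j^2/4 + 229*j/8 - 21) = j - 7/4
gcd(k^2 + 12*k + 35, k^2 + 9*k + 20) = k + 5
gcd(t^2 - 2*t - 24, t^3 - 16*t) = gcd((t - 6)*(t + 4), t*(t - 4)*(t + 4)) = t + 4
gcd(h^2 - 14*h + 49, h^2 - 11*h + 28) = h - 7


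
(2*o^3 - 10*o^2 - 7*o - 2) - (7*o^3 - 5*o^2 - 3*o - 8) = -5*o^3 - 5*o^2 - 4*o + 6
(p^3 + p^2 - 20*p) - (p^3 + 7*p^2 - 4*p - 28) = -6*p^2 - 16*p + 28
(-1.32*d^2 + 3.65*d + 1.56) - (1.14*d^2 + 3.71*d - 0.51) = -2.46*d^2 - 0.0600000000000001*d + 2.07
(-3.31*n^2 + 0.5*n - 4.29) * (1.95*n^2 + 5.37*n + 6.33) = -6.4545*n^4 - 16.7997*n^3 - 26.6328*n^2 - 19.8723*n - 27.1557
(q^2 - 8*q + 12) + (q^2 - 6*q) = 2*q^2 - 14*q + 12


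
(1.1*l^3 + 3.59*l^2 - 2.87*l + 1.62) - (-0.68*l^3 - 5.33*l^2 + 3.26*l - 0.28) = 1.78*l^3 + 8.92*l^2 - 6.13*l + 1.9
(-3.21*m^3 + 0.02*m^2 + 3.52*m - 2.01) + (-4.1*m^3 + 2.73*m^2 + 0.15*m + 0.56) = -7.31*m^3 + 2.75*m^2 + 3.67*m - 1.45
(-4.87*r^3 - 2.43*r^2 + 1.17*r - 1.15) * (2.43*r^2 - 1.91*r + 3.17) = -11.8341*r^5 + 3.3968*r^4 - 7.9535*r^3 - 12.7323*r^2 + 5.9054*r - 3.6455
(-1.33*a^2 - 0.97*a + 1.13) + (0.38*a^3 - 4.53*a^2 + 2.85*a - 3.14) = 0.38*a^3 - 5.86*a^2 + 1.88*a - 2.01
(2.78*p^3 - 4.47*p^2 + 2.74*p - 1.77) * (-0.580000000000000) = -1.6124*p^3 + 2.5926*p^2 - 1.5892*p + 1.0266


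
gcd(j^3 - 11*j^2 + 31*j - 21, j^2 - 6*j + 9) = j - 3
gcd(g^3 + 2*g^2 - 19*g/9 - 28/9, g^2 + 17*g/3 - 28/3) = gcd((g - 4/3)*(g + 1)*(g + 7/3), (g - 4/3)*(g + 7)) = g - 4/3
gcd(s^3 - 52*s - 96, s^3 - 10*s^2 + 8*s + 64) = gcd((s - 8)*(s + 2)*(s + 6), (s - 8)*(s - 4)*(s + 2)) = s^2 - 6*s - 16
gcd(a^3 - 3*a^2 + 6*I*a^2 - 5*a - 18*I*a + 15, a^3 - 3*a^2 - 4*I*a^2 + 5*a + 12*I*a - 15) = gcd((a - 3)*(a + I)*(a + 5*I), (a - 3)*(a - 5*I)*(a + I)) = a^2 + a*(-3 + I) - 3*I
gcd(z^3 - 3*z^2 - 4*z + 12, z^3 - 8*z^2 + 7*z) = 1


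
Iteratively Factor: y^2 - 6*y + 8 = (y - 4)*(y - 2)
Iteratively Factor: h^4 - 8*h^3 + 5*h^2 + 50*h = (h - 5)*(h^3 - 3*h^2 - 10*h) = (h - 5)^2*(h^2 + 2*h) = h*(h - 5)^2*(h + 2)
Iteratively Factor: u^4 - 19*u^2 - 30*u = (u + 3)*(u^3 - 3*u^2 - 10*u) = (u + 2)*(u + 3)*(u^2 - 5*u) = (u - 5)*(u + 2)*(u + 3)*(u)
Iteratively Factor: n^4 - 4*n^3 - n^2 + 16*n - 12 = (n - 1)*(n^3 - 3*n^2 - 4*n + 12) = (n - 2)*(n - 1)*(n^2 - n - 6) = (n - 3)*(n - 2)*(n - 1)*(n + 2)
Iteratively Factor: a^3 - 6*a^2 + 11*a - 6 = (a - 3)*(a^2 - 3*a + 2) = (a - 3)*(a - 2)*(a - 1)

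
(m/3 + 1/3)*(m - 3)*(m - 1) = m^3/3 - m^2 - m/3 + 1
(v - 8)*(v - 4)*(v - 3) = v^3 - 15*v^2 + 68*v - 96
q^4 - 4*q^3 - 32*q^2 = q^2*(q - 8)*(q + 4)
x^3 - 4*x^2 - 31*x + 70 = (x - 7)*(x - 2)*(x + 5)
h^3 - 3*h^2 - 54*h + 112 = (h - 8)*(h - 2)*(h + 7)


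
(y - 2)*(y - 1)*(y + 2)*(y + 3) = y^4 + 2*y^3 - 7*y^2 - 8*y + 12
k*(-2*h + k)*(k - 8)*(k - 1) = -2*h*k^3 + 18*h*k^2 - 16*h*k + k^4 - 9*k^3 + 8*k^2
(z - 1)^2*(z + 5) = z^3 + 3*z^2 - 9*z + 5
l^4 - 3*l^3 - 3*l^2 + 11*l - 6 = (l - 3)*(l - 1)^2*(l + 2)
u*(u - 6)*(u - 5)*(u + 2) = u^4 - 9*u^3 + 8*u^2 + 60*u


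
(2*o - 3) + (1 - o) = o - 2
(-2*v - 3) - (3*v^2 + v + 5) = -3*v^2 - 3*v - 8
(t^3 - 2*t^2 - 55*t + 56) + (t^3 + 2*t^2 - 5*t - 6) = 2*t^3 - 60*t + 50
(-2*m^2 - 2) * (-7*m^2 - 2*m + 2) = 14*m^4 + 4*m^3 + 10*m^2 + 4*m - 4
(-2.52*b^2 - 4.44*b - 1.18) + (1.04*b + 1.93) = -2.52*b^2 - 3.4*b + 0.75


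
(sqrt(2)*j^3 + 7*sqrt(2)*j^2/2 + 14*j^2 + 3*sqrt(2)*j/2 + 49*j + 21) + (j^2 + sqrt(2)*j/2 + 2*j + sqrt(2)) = sqrt(2)*j^3 + 7*sqrt(2)*j^2/2 + 15*j^2 + 2*sqrt(2)*j + 51*j + sqrt(2) + 21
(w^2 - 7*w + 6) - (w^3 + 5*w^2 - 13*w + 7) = -w^3 - 4*w^2 + 6*w - 1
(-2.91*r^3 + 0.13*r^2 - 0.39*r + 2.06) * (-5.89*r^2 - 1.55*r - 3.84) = 17.1399*r^5 + 3.7448*r^4 + 13.27*r^3 - 12.0281*r^2 - 1.6954*r - 7.9104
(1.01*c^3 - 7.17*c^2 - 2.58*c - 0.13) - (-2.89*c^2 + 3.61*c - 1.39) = 1.01*c^3 - 4.28*c^2 - 6.19*c + 1.26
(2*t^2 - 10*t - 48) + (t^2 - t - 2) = 3*t^2 - 11*t - 50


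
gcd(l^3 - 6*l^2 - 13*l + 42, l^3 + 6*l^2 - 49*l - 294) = l - 7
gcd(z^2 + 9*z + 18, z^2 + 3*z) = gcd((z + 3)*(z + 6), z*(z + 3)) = z + 3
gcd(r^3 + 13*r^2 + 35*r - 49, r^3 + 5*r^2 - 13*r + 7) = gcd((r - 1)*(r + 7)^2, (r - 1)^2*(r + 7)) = r^2 + 6*r - 7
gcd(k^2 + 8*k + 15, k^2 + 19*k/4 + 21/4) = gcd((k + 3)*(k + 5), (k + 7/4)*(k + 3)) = k + 3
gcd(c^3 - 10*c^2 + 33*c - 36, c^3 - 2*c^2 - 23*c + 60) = c^2 - 7*c + 12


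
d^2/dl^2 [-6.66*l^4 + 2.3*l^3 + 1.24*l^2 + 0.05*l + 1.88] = -79.92*l^2 + 13.8*l + 2.48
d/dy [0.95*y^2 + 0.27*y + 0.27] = 1.9*y + 0.27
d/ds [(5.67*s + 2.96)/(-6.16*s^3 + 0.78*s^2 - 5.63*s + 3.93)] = (69.8544*s^3 + 50.2782*s^2 - 4.6176*s + 38.9479)/(37.9456*s^6 - 9.6096*s^5 + 69.97*s^4 - 57.2004*s^3 + 37.8277*s^2 - 44.2518*s + 15.4449)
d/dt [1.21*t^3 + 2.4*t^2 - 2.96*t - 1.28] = 3.63*t^2 + 4.8*t - 2.96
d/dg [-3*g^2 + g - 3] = 1 - 6*g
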